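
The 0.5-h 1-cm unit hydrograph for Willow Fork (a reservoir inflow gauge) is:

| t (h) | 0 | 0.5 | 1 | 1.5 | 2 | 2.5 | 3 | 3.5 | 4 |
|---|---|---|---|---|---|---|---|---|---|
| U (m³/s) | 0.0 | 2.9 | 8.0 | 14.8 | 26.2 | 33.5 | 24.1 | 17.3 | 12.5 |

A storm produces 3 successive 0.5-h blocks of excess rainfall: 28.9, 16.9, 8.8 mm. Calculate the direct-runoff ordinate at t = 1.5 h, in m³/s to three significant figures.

By discrete convolution, Q_j = Σ (P_i / 10 mm) · U_{j−i}.
At t = 1.5 h (j=3): Q = (28.9/10)·14.8 + (16.9/10)·8.0 + (8.8/10)·2.9 = 58.8 m³/s.

Q ≈ 58.8 m³/s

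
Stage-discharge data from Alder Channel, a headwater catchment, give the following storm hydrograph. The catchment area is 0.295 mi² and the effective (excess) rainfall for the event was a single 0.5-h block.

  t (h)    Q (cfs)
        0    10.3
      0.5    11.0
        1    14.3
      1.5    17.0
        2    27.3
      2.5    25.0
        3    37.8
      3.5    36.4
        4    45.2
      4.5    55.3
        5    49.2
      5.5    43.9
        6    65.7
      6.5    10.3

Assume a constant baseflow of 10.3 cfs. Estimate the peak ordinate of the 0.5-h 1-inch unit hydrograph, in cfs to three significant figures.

U_p ≈ 69.3 cfs

Direct runoff: 0.0, 0.7, 4.0, 6.7, 17.0, 14.7, 27.5, 26.1, 34.9, 45.0, 38.9, 33.6, 55.4, 0.0 cfs; ΣQ_DR = 304.5 cfs, peak = 55.4 cfs.
Runoff depth d = ΣQ_DR·Δt / A = 304.5 × 1800 / (0.295 mi²) = 0.7997 in.
The 1-inch UH is the DRH scaled by (1 in)/d, so U_p = 55.4 × 1/0.7997 = 69.3 cfs.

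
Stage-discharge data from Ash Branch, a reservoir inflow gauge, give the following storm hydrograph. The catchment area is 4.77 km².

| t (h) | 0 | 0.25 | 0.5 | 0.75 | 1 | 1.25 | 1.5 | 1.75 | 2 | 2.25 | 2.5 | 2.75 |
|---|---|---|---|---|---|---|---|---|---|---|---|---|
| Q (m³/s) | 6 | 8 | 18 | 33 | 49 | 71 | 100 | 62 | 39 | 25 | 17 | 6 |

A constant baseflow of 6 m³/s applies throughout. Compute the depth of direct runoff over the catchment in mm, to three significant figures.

Direct runoff: 0.0, 2.0, 12.0, 27.0, 43.0, 65.0, 94.0, 56.0, 33.0, 19.0, 11.0, 0.0 m³/s; ΣQ_DR = 362.0 m³/s.
V = ΣQ_DR · Δt = 362.0 × 900 s = 3.258 × 10^5 m³.
Over A = 4.77 km², depth = V / A = 68.3 mm.

d ≈ 68.3 mm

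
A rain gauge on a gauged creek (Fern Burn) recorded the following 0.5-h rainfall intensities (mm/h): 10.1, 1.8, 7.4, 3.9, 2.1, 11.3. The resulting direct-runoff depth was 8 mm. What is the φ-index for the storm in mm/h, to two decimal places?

φ ≈ 4.27 mm/h

Only the 3 blocks with intensity above φ contribute runoff: 10.1, 7.4, 11.3 mm/h.
Σ(I−φ)·Δt = d  ⇒  (10.1+7.4+11.3 − 3φ)·0.5 = 8
φ = (28.80 − 8/0.5) / 3 = 4.27 mm/h.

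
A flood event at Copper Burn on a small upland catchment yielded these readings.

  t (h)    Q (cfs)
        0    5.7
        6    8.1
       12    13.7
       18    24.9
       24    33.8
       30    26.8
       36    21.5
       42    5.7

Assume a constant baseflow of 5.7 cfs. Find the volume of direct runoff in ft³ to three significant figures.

V ≈ 2.04 × 10^6 ft³

Direct-runoff ordinates (Q − Q_b): 0.0, 2.4, 8.0, 19.2, 28.1, 21.1, 15.8, 0.0 cfs.
ΣQ_DR = 94.60 cfs.
With Δt = 6 h = 21600 s, V = ΣQ_DR · Δt = 94.60 × 21600 = 2.04 × 10^6 ft³.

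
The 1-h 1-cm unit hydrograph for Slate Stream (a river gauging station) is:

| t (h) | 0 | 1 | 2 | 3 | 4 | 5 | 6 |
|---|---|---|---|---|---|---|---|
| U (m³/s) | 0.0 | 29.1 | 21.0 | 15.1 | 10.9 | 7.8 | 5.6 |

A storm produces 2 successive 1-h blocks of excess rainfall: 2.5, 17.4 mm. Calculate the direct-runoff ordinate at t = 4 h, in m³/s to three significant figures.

Q ≈ 29.0 m³/s

By discrete convolution, Q_j = Σ (P_i / 10 mm) · U_{j−i}.
At t = 4 h (j=4): Q = (2.5/10)·10.9 + (17.4/10)·15.1 = 29.0 m³/s.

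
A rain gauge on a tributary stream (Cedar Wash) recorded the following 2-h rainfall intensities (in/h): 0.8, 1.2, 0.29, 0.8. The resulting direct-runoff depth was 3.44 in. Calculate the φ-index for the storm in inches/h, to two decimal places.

Only the 3 blocks with intensity above φ contribute runoff: 0.8, 1.2, 0.8 in/h.
Σ(I−φ)·Δt = d  ⇒  (0.8+1.2+0.8 − 3φ)·2 = 3.44
φ = (2.800 − 3.44/2) / 3 = 0.36 in/h.

φ ≈ 0.36 in/h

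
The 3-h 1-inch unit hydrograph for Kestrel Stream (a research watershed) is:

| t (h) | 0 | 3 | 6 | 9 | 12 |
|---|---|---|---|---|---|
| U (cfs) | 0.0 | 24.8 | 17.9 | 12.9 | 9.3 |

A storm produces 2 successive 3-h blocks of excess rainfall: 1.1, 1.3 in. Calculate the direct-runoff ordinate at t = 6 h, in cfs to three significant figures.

Q ≈ 51.9 cfs

By discrete convolution, Q_j = Σ (P_i / 1 in) · U_{j−i}.
At t = 6 h (j=2): Q = (1.1/1)·17.9 + (1.3/1)·24.8 = 51.9 cfs.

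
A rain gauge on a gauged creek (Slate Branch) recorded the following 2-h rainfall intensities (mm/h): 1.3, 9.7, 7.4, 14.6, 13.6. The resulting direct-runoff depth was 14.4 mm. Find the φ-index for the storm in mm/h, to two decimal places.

φ ≈ 10.50 mm/h

Only the 2 blocks with intensity above φ contribute runoff: 14.6, 13.6 mm/h.
Σ(I−φ)·Δt = d  ⇒  (14.6+13.6 − 2φ)·2 = 14.4
φ = (28.20 − 14.4/2) / 2 = 10.50 mm/h.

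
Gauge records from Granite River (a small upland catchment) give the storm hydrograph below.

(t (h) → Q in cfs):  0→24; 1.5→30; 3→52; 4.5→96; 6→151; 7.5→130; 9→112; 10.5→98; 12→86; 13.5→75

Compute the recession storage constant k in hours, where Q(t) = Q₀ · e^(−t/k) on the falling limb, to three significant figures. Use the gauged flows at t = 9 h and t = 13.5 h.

k ≈ 11.2 h

On the falling limb, Q drops from 112 to 75 cfs between t = 9 h and t = 13.5 h (Δt = 4.5 h).
k = −Δt / ln(Q₂/Q₁) = −4.5 / ln(75/112) = 11.2 h.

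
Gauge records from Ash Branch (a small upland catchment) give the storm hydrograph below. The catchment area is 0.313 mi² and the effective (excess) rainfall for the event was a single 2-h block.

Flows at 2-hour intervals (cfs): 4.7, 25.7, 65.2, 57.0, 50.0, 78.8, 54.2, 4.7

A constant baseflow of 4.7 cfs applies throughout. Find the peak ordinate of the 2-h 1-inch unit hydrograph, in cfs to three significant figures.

U_p ≈ 24.7 cfs

Direct runoff: 0.0, 21.0, 60.5, 52.3, 45.3, 74.1, 49.5, 0.0 cfs; ΣQ_DR = 302.7 cfs, peak = 74.1 cfs.
Runoff depth d = ΣQ_DR·Δt / A = 302.7 × 7200 / (0.313 mi²) = 2.997 in.
The 1-inch UH is the DRH scaled by (1 in)/d, so U_p = 74.1 × 1/2.997 = 24.7 cfs.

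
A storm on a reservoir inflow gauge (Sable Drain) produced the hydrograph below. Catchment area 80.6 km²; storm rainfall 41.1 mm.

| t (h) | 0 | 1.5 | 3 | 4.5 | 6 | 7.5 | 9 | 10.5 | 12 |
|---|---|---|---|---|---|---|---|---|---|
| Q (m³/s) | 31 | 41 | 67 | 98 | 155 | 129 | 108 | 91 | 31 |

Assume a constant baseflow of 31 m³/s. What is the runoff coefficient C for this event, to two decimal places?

ΣQ_DR = 472.0 m³/s; V = ΣQ_DR·Δt = 2.549 × 10^6 m³.
Runoff depth d = V / A = 31.62 mm.
C = d / P = 31.62 / 41.1 = 0.77.

C ≈ 0.77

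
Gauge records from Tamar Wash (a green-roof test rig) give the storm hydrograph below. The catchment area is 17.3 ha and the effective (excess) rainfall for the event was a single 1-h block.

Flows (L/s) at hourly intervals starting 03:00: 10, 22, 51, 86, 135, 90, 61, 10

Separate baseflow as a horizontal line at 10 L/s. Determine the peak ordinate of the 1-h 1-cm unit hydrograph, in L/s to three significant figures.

Direct runoff: 0.0, 12.0, 41.0, 76.0, 125.0, 80.0, 51.0, 0.0 L/s; ΣQ_DR = 385.0 L/s, peak = 125.0 L/s.
Runoff depth d = ΣQ_DR·Δt / A = 385.0 × 3600 / (17.3 ha) = 8.012 mm.
The 1-cm UH is the DRH scaled by (10 mm)/d, so U_p = 125.0 × 10/8.012 = 156 L/s.

U_p ≈ 156 L/s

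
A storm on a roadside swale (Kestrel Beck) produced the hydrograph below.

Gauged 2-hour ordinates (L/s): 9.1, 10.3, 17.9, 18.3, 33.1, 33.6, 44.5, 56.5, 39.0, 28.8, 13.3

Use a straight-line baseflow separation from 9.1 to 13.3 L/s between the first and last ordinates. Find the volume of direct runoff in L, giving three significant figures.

V ≈ 1.30 × 10^6 L

Direct-runoff ordinates (Q − Q_b): 0.00, 0.78, 7.96, 7.94, 22.32, 22.40, 32.88, 44.46, 26.54, 15.92, 0.00 L/s.
ΣQ_DR = 181.2 L/s.
With Δt = 2 h = 7200 s, V = ΣQ_DR · Δt = 181.2 × 7200 = 1.30 × 10^6 L.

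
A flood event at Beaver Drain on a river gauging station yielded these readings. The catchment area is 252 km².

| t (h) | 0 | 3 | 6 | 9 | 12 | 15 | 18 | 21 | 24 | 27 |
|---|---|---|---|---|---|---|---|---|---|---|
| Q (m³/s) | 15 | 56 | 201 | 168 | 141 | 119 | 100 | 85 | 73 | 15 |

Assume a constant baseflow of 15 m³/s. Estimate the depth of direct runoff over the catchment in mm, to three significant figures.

Direct runoff: 0.0, 41.0, 186.0, 153.0, 126.0, 104.0, 85.0, 70.0, 58.0, 0.0 m³/s; ΣQ_DR = 823.0 m³/s.
V = ΣQ_DR · Δt = 823.0 × 10800 s = 8.888 × 10^6 m³.
Over A = 252 km², depth = V / A = 35.3 mm.

d ≈ 35.3 mm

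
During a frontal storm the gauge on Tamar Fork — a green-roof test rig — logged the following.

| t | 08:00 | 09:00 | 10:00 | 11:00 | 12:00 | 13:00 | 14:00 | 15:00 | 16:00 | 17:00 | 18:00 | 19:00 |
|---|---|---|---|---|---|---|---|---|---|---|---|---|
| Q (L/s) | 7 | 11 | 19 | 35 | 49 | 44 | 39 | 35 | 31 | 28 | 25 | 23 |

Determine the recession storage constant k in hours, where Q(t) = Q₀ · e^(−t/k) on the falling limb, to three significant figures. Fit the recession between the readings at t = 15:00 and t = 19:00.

k ≈ 9.53 h

On the falling limb, Q drops from 35 to 23 L/s between t = 15:00 and t = 19:00 (Δt = 4 h).
k = −Δt / ln(Q₂/Q₁) = −4 / ln(23/35) = 9.53 h.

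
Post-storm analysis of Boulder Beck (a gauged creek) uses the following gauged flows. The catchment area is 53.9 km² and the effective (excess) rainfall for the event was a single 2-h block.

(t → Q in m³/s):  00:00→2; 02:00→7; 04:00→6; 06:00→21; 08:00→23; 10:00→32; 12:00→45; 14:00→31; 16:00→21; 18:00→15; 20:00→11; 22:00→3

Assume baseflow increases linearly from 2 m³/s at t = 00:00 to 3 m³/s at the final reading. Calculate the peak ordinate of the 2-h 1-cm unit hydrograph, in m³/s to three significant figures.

U_p ≈ 17.0 m³/s

Direct runoff: 0.00, 4.91, 3.82, 18.73, 20.64, 29.55, 42.45, 28.36, 18.27, 12.18, 8.09, 0.00 m³/s; ΣQ_DR = 187.0 m³/s, peak = 42.45 m³/s.
Runoff depth d = ΣQ_DR·Δt / A = 187.0 × 7200 / (53.9 km²) = 24.98 mm.
The 1-cm UH is the DRH scaled by (10 mm)/d, so U_p = 42.45 × 10/24.98 = 17.0 m³/s.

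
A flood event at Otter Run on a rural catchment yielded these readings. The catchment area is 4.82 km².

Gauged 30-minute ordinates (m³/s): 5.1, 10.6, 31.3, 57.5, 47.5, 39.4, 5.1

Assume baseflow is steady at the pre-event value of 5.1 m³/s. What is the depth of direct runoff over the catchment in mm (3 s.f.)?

d ≈ 60.0 mm

Direct runoff: 0.0, 5.5, 26.2, 52.4, 42.4, 34.3, 0.0 m³/s; ΣQ_DR = 160.8 m³/s.
V = ΣQ_DR · Δt = 160.8 × 1800 s = 2.894 × 10^5 m³.
Over A = 4.82 km², depth = V / A = 60.0 mm.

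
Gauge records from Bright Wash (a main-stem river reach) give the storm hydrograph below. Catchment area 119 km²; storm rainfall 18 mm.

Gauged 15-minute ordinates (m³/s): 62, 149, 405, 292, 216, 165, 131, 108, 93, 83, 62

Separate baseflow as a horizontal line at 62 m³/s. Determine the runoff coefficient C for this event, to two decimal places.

C ≈ 0.46

ΣQ_DR = 1084 m³/s; V = ΣQ_DR·Δt = 9.756 × 10^5 m³.
Runoff depth d = V / A = 8.198 mm.
C = d / P = 8.198 / 18 = 0.46.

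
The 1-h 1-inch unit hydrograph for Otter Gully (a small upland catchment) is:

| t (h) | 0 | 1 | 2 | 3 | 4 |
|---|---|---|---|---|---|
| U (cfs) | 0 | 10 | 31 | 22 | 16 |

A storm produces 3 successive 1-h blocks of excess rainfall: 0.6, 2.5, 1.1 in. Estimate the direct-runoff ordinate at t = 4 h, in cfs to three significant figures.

Q ≈ 98.7 cfs

By discrete convolution, Q_j = Σ (P_i / 1 in) · U_{j−i}.
At t = 4 h (j=4): Q = (0.6/1)·16 + (2.5/1)·22 + (1.1/1)·31 = 98.7 cfs.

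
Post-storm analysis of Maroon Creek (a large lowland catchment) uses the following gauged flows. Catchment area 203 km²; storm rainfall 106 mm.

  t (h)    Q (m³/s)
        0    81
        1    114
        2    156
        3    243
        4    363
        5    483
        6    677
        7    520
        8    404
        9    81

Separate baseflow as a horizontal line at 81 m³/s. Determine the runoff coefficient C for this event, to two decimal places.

C ≈ 0.39

ΣQ_DR = 2312 m³/s; V = ΣQ_DR·Δt = 8.323 × 10^6 m³.
Runoff depth d = V / A = 41.00 mm.
C = d / P = 41.00 / 106 = 0.39.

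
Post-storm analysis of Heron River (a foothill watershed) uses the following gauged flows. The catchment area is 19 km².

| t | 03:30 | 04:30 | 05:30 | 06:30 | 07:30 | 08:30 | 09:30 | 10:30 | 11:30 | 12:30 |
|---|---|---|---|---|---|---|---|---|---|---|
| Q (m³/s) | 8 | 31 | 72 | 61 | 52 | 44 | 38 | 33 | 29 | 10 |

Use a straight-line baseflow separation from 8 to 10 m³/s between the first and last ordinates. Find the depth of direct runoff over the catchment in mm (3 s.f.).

Direct runoff: 0.00, 22.78, 63.56, 52.33, 43.11, 34.89, 28.67, 23.44, 19.22, 0.00 m³/s; ΣQ_DR = 288.0 m³/s.
V = ΣQ_DR · Δt = 288.0 × 3600 s = 1.037 × 10^6 m³.
Over A = 19 km², depth = V / A = 54.6 mm.

d ≈ 54.6 mm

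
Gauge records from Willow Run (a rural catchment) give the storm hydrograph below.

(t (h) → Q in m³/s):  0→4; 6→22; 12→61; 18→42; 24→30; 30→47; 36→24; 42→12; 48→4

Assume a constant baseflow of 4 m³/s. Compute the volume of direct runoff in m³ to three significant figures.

Direct-runoff ordinates (Q − Q_b): 0.0, 18.0, 57.0, 38.0, 26.0, 43.0, 20.0, 8.0, 0.0 m³/s.
ΣQ_DR = 210.0 m³/s.
With Δt = 6 h = 21600 s, V = ΣQ_DR · Δt = 210.0 × 21600 = 4.54 × 10^6 m³.

V ≈ 4.54 × 10^6 m³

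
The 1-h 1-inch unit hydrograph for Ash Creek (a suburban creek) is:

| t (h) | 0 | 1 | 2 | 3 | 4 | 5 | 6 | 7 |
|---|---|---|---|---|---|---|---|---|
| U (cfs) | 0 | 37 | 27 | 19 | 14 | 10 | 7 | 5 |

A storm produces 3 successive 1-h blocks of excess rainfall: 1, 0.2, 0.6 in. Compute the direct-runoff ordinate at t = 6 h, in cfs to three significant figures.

Q ≈ 17.4 cfs

By discrete convolution, Q_j = Σ (P_i / 1 in) · U_{j−i}.
At t = 6 h (j=6): Q = (1/1)·7 + (0.2/1)·10 + (0.6/1)·14 = 17.4 cfs.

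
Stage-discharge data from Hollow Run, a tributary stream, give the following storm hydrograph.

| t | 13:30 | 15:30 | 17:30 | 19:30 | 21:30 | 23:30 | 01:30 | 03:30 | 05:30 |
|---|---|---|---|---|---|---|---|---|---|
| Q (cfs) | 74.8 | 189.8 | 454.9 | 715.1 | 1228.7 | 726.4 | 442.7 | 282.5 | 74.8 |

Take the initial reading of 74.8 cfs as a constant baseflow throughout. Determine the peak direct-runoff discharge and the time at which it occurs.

Subtracting baseflow gives direct-runoff ordinates: 0.0, 115.0, 380.1, 640.3, 1153.9, 651.6, 367.9, 207.7, 0.0 cfs.
The maximum is 1153.9 cfs, occurring at the reading for t = 21:30.

Q_p = 1153.9 cfs at t = 21:30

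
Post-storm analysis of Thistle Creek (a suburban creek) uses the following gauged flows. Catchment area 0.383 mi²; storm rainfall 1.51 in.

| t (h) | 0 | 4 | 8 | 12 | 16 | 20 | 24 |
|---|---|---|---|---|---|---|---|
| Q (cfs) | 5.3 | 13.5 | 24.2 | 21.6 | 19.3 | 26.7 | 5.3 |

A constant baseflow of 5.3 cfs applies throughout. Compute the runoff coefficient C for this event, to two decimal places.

C ≈ 0.84

ΣQ_DR = 78.80 cfs; V = ΣQ_DR·Δt = 1.135 × 10^6 ft³.
Runoff depth d = V / A = 1.275 in.
C = d / P = 1.275 / 1.51 = 0.84.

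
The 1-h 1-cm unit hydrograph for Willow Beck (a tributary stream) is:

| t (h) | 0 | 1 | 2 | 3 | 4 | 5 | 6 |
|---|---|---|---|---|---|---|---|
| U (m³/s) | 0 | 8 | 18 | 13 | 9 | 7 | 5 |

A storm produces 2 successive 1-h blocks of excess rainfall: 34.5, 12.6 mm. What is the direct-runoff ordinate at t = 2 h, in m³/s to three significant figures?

By discrete convolution, Q_j = Σ (P_i / 10 mm) · U_{j−i}.
At t = 2 h (j=2): Q = (34.5/10)·18 + (12.6/10)·8 = 72.2 m³/s.

Q ≈ 72.2 m³/s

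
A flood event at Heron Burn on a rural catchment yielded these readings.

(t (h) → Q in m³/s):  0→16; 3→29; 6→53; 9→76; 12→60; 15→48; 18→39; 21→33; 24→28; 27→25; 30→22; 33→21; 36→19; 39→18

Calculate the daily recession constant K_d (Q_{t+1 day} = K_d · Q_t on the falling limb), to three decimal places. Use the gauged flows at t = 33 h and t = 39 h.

Between t = 33 h and t = 39 h the flow falls from 21 to 18 m³/s over 2×3 h = 6 h.
Per-interval ratio K = (18/21)^(1/2) = 0.9258; K_d = K^(24/3) = 0.540.

K_d ≈ 0.540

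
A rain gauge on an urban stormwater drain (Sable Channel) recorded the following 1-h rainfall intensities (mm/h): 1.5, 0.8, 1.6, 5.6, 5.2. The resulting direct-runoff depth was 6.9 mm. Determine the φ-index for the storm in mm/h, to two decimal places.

φ ≈ 1.95 mm/h

Only the 2 blocks with intensity above φ contribute runoff: 5.6, 5.2 mm/h.
Σ(I−φ)·Δt = d  ⇒  (5.6+5.2 − 2φ)·1 = 6.9
φ = (10.80 − 6.9/1) / 2 = 1.95 mm/h.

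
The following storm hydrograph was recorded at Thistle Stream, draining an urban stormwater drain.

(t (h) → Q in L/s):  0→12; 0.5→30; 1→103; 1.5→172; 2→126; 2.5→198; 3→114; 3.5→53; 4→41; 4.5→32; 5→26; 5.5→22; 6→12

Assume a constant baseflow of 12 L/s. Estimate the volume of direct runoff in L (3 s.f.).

Direct-runoff ordinates (Q − Q_b): 0.0, 18.0, 91.0, 160.0, 114.0, 186.0, 102.0, 41.0, 29.0, 20.0, 14.0, 10.0, 0.0 L/s.
ΣQ_DR = 785.0 L/s.
With Δt = 0.5 h = 1800 s, V = ΣQ_DR · Δt = 785.0 × 1800 = 1.41 × 10^6 L.

V ≈ 1.41 × 10^6 L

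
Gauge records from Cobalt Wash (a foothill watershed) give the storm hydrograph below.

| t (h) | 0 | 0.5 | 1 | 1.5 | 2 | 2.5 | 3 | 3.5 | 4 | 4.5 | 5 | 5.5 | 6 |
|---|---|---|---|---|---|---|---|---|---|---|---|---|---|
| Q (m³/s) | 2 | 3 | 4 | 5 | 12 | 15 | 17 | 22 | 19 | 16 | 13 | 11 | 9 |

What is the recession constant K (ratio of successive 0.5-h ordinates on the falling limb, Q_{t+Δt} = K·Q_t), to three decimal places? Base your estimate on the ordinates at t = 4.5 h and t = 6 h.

K ≈ 0.825

Using the recession-limb readings at t = 4.5 h and t = 6 h: Q falls from 16 to 9 m³/s over 3 intervals.
K = (Q₂/Q₁)^(1/3) = (9/16)^(1/3) = 0.825.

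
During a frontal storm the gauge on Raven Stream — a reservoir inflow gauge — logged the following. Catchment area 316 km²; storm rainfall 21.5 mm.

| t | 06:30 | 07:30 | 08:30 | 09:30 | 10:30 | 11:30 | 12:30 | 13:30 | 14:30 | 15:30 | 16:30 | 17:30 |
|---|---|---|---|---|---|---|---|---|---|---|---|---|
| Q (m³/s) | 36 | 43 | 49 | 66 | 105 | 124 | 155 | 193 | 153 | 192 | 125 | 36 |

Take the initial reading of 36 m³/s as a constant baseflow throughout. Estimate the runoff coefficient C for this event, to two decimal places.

ΣQ_DR = 845.0 m³/s; V = ΣQ_DR·Δt = 3.042 × 10^6 m³.
Runoff depth d = V / A = 9.627 mm.
C = d / P = 9.627 / 21.5 = 0.45.

C ≈ 0.45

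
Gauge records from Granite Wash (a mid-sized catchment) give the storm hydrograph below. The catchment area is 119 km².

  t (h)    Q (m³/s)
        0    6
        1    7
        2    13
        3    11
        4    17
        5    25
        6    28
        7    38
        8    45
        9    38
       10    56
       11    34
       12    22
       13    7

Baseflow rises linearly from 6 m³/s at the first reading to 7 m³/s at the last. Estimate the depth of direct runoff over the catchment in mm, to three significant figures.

Direct runoff: 0.00, 0.92, 6.85, 4.77, 10.69, 18.62, 21.54, 31.46, 38.38, 31.31, 49.23, 27.15, 15.08, 0.00 m³/s; ΣQ_DR = 256.0 m³/s.
V = ΣQ_DR · Δt = 256.0 × 3600 s = 9.216 × 10^5 m³.
Over A = 119 km², depth = V / A = 7.74 mm.

d ≈ 7.74 mm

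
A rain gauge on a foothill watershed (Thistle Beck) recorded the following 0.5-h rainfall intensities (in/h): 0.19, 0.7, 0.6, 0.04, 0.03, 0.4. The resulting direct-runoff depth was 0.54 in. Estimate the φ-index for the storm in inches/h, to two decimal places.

φ ≈ 0.21 in/h

Only the 3 blocks with intensity above φ contribute runoff: 0.7, 0.6, 0.4 in/h.
Σ(I−φ)·Δt = d  ⇒  (0.7+0.6+0.4 − 3φ)·0.5 = 0.54
φ = (1.700 − 0.54/0.5) / 3 = 0.21 in/h.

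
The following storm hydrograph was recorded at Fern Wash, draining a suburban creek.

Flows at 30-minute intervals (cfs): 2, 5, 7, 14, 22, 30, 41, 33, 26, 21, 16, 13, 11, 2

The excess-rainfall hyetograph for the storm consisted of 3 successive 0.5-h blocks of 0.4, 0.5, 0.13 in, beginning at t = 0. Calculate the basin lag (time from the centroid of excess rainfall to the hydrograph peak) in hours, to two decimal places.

Centroid of excess rainfall: t_c = Σ P_i·t̄_i / ΣP_i = 0.6189 h (block centres at 0.25, 0.75, 1.25 h).
Hydrograph peak occurs at t = 3 h, so basin lag t_L = 3 − 0.6189 = 2.38 h.

t_L ≈ 2.38 h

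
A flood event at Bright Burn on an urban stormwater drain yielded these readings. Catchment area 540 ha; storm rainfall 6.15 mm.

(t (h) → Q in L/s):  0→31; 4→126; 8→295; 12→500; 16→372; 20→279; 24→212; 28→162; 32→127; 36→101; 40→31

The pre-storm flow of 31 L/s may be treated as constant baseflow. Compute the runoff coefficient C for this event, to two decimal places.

C ≈ 0.82

ΣQ_DR = 1895 L/s; V = ΣQ_DR·Δt = 2.729 × 10^7 L.
Runoff depth d = V / A = 5.053 mm.
C = d / P = 5.053 / 6.15 = 0.82.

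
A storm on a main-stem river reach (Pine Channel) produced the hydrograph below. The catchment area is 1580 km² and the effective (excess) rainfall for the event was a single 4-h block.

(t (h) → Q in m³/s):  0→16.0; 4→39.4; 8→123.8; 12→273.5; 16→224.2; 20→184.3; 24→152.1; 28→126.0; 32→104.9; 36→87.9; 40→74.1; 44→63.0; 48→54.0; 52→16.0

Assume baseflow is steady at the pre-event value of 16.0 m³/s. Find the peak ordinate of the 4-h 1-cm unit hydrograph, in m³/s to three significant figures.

Direct runoff: 0.0, 23.4, 107.8, 257.5, 208.2, 168.3, 136.1, 110.0, 88.9, 71.9, 58.1, 47.0, 38.0, 0.0 m³/s; ΣQ_DR = 1315 m³/s, peak = 257.5 m³/s.
Runoff depth d = ΣQ_DR·Δt / A = 1315 × 14400 / (1580 km²) = 11.99 mm.
The 1-cm UH is the DRH scaled by (10 mm)/d, so U_p = 257.5 × 10/11.99 = 215 m³/s.

U_p ≈ 215 m³/s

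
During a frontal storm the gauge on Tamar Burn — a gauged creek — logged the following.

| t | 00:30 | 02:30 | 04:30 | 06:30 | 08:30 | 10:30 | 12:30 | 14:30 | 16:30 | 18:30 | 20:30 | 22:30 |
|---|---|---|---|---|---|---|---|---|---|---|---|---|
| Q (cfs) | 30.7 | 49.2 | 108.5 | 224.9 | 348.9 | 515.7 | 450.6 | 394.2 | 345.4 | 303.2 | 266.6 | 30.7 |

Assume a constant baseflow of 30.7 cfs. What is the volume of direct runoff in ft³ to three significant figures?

Direct-runoff ordinates (Q − Q_b): 0.0, 18.5, 77.8, 194.2, 318.2, 485.0, 419.9, 363.5, 314.7, 272.5, 235.9, 0.0 cfs.
ΣQ_DR = 2700 cfs.
With Δt = 2 h = 7200 s, V = ΣQ_DR · Δt = 2700 × 7200 = 1.94 × 10^7 ft³.

V ≈ 1.94 × 10^7 ft³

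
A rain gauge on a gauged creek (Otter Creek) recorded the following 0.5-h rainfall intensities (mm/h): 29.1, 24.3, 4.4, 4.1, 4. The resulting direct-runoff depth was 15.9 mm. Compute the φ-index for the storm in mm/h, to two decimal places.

Only the 2 blocks with intensity above φ contribute runoff: 29.1, 24.3 mm/h.
Σ(I−φ)·Δt = d  ⇒  (29.1+24.3 − 2φ)·0.5 = 15.9
φ = (53.40 − 15.9/0.5) / 2 = 10.80 mm/h.

φ ≈ 10.80 mm/h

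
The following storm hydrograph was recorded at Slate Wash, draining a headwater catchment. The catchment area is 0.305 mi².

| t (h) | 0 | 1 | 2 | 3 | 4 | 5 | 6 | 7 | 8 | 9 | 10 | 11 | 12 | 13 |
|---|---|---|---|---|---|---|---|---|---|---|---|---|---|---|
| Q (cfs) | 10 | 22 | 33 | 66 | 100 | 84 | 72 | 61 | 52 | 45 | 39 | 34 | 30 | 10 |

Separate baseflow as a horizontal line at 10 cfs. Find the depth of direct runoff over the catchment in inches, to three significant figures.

d ≈ 2.63 in

Direct runoff: 0.0, 12.0, 23.0, 56.0, 90.0, 74.0, 62.0, 51.0, 42.0, 35.0, 29.0, 24.0, 20.0, 0.0 cfs; ΣQ_DR = 518.0 cfs.
V = ΣQ_DR · Δt = 518.0 × 3600 s = 1.865 × 10^6 ft³.
Over A = 0.305 mi², depth = V / A = 2.63 in.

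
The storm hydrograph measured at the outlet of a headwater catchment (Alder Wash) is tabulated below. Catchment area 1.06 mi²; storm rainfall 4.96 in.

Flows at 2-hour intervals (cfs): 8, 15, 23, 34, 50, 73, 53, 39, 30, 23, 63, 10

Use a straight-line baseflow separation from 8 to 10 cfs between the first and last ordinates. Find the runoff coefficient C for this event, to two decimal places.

ΣQ_DR = 313.0 cfs; V = ΣQ_DR·Δt = 2.254 × 10^6 ft³.
Runoff depth d = V / A = 0.9151 in.
C = d / P = 0.9151 / 4.96 = 0.18.

C ≈ 0.18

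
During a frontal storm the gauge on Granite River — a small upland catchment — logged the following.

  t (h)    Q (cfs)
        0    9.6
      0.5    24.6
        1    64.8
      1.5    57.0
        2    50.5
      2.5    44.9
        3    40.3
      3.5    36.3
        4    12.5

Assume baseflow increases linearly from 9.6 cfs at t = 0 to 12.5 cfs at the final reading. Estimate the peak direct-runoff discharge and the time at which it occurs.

Subtracting baseflow gives direct-runoff ordinates: 0.00, 14.64, 54.48, 46.31, 39.45, 33.49, 28.52, 24.16, 0.00 cfs.
The maximum is 54.48 cfs, occurring at the reading for t = 1 h.

Q_p = 54.48 cfs at t = 1 h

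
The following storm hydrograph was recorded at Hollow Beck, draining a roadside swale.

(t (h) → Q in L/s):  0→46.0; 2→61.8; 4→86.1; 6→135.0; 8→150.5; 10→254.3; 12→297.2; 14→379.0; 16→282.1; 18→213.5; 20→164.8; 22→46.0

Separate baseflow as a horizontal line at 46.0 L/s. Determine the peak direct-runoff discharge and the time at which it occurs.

Q_p = 333.0 L/s at t = 14 h

Subtracting baseflow gives direct-runoff ordinates: 0.0, 15.8, 40.1, 89.0, 104.5, 208.3, 251.2, 333.0, 236.1, 167.5, 118.8, 0.0 L/s.
The maximum is 333.0 L/s, occurring at the reading for t = 14 h.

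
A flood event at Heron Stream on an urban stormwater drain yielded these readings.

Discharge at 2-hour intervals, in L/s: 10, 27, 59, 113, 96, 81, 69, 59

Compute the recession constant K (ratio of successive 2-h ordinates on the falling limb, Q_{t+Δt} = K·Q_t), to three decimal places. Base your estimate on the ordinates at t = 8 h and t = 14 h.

K ≈ 0.850

Using the recession-limb readings at t = 8 h and t = 14 h: Q falls from 96 to 59 L/s over 3 intervals.
K = (Q₂/Q₁)^(1/3) = (59/96)^(1/3) = 0.850.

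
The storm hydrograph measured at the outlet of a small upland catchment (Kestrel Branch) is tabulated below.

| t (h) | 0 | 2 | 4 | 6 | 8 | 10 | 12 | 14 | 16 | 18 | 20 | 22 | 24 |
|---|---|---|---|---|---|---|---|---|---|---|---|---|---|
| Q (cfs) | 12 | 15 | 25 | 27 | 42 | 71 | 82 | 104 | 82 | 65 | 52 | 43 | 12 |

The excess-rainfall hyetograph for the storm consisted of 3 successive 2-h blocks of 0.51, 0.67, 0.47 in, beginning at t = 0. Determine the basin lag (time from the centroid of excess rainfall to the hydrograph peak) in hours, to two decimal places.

t_L ≈ 11.05 h

Centroid of excess rainfall: t_c = Σ P_i·t̄_i / ΣP_i = 2.9515 h (block centres at 1, 3, 5 h).
Hydrograph peak occurs at t = 14 h, so basin lag t_L = 14 − 2.9515 = 11.05 h.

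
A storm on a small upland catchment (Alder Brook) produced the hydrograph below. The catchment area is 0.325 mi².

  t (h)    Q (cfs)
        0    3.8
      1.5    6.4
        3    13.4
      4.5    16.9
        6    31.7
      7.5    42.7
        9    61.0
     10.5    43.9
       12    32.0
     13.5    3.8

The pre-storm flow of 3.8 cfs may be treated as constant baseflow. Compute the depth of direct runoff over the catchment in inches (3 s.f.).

d ≈ 1.56 in

Direct runoff: 0.0, 2.6, 9.6, 13.1, 27.9, 38.9, 57.2, 40.1, 28.2, 0.0 cfs; ΣQ_DR = 217.6 cfs.
V = ΣQ_DR · Δt = 217.6 × 5400 s = 1.175 × 10^6 ft³.
Over A = 0.325 mi², depth = V / A = 1.56 in.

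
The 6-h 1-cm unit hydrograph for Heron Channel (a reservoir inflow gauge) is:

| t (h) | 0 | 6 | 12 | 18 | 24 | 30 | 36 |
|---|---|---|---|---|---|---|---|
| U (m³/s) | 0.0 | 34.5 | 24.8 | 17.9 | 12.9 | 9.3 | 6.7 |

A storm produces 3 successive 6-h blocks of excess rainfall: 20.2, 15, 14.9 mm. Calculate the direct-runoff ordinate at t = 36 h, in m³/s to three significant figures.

By discrete convolution, Q_j = Σ (P_i / 10 mm) · U_{j−i}.
At t = 36 h (j=6): Q = (20.2/10)·6.7 + (15/10)·9.3 + (14.9/10)·12.9 = 46.7 m³/s.

Q ≈ 46.7 m³/s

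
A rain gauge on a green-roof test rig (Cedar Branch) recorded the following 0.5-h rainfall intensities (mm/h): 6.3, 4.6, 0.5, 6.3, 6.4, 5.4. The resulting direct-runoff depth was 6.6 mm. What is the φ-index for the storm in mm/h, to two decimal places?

Only the 5 blocks with intensity above φ contribute runoff: 6.3, 4.6, 6.3, 6.4, 5.4 mm/h.
Σ(I−φ)·Δt = d  ⇒  (6.3+4.6+6.3+6.4+5.4 − 5φ)·0.5 = 6.6
φ = (29.00 − 6.6/0.5) / 5 = 3.16 mm/h.

φ ≈ 3.16 mm/h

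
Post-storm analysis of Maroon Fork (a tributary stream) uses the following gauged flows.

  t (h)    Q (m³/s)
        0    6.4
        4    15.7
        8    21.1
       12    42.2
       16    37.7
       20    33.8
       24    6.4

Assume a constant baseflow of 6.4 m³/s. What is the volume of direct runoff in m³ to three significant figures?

Direct-runoff ordinates (Q − Q_b): 0.0, 9.3, 14.7, 35.8, 31.3, 27.4, 0.0 m³/s.
ΣQ_DR = 118.5 m³/s.
With Δt = 4 h = 14400 s, V = ΣQ_DR · Δt = 118.5 × 14400 = 1.71 × 10^6 m³.

V ≈ 1.71 × 10^6 m³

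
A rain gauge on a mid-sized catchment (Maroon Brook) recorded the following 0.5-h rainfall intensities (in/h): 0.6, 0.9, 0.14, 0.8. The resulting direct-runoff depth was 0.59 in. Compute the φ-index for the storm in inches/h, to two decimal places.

Only the 3 blocks with intensity above φ contribute runoff: 0.6, 0.9, 0.8 in/h.
Σ(I−φ)·Δt = d  ⇒  (0.6+0.9+0.8 − 3φ)·0.5 = 0.59
φ = (2.300 − 0.59/0.5) / 3 = 0.37 in/h.

φ ≈ 0.37 in/h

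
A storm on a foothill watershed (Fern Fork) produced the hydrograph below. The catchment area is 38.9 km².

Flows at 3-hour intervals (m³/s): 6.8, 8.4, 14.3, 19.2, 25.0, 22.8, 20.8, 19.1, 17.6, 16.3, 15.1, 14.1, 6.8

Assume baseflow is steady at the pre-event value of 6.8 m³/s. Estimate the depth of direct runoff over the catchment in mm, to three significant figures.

Direct runoff: 0.0, 1.6, 7.5, 12.4, 18.2, 16.0, 14.0, 12.3, 10.8, 9.5, 8.3, 7.3, 0.0 m³/s; ΣQ_DR = 117.9 m³/s.
V = ΣQ_DR · Δt = 117.9 × 10800 s = 1.273 × 10^6 m³.
Over A = 38.9 km², depth = V / A = 32.7 mm.

d ≈ 32.7 mm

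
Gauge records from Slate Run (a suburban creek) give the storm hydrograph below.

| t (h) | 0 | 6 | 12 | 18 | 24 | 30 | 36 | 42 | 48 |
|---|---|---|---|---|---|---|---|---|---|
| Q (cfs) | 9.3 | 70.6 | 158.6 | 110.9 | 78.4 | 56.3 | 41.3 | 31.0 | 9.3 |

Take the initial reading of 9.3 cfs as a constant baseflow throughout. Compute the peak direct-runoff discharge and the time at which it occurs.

Subtracting baseflow gives direct-runoff ordinates: 0.0, 61.3, 149.3, 101.6, 69.1, 47.0, 32.0, 21.7, 0.0 cfs.
The maximum is 149.3 cfs, occurring at the reading for t = 12 h.

Q_p = 149.3 cfs at t = 12 h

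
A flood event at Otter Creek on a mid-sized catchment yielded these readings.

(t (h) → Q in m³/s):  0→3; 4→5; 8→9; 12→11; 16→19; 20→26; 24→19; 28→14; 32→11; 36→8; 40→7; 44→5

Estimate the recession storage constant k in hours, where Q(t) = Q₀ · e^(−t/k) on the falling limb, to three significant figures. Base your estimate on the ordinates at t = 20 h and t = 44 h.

On the falling limb, Q drops from 26 to 5 m³/s between t = 20 h and t = 44 h (Δt = 24 h).
k = −Δt / ln(Q₂/Q₁) = −24 / ln(5/26) = 14.6 h.

k ≈ 14.6 h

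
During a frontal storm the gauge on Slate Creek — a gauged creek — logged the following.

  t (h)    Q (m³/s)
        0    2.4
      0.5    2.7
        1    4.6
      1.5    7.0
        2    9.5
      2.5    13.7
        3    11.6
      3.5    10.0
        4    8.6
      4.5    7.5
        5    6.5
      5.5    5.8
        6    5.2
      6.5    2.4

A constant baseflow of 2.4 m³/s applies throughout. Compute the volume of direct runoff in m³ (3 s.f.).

Direct-runoff ordinates (Q − Q_b): 0.0, 0.3, 2.2, 4.6, 7.1, 11.3, 9.2, 7.6, 6.2, 5.1, 4.1, 3.4, 2.8, 0.0 m³/s.
ΣQ_DR = 63.90 m³/s.
With Δt = 0.5 h = 1800 s, V = ΣQ_DR · Δt = 63.90 × 1800 = 1.15 × 10^5 m³.

V ≈ 1.15 × 10^5 m³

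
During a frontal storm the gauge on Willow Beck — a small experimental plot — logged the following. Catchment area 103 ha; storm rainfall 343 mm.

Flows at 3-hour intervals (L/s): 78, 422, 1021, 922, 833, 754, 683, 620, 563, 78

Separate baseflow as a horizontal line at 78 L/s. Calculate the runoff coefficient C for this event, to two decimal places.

C ≈ 0.16

ΣQ_DR = 5194 L/s; V = ΣQ_DR·Δt = 5.610 × 10^7 L.
Runoff depth d = V / A = 54.46 mm.
C = d / P = 54.46 / 343 = 0.16.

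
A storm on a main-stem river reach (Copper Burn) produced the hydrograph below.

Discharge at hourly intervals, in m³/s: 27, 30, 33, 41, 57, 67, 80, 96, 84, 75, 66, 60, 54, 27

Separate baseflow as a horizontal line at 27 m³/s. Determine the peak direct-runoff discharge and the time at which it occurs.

Subtracting baseflow gives direct-runoff ordinates: 0.0, 3.0, 6.0, 14.0, 30.0, 40.0, 53.0, 69.0, 57.0, 48.0, 39.0, 33.0, 27.0, 0.0 m³/s.
The maximum is 69.0 m³/s, occurring at the reading for t = 7 h.

Q_p = 69.0 m³/s at t = 7 h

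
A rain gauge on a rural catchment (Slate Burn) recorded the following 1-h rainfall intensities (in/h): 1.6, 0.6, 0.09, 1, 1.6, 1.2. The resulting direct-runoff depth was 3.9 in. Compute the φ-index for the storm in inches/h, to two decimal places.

Only the 5 blocks with intensity above φ contribute runoff: 1.6, 0.6, 1, 1.6, 1.2 in/h.
Σ(I−φ)·Δt = d  ⇒  (1.6+0.6+1+1.6+1.2 − 5φ)·1 = 3.9
φ = (6.000 − 3.9/1) / 5 = 0.42 in/h.

φ ≈ 0.42 in/h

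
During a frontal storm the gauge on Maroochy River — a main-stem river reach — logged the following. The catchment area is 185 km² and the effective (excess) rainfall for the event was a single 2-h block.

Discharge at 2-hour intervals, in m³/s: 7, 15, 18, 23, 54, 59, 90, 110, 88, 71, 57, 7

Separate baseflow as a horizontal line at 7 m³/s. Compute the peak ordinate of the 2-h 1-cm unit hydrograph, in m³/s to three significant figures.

U_p ≈ 51.4 m³/s

Direct runoff: 0.0, 8.0, 11.0, 16.0, 47.0, 52.0, 83.0, 103.0, 81.0, 64.0, 50.0, 0.0 m³/s; ΣQ_DR = 515.0 m³/s, peak = 103.0 m³/s.
Runoff depth d = ΣQ_DR·Δt / A = 515.0 × 7200 / (185 km²) = 20.04 mm.
The 1-cm UH is the DRH scaled by (10 mm)/d, so U_p = 103.0 × 10/20.04 = 51.4 m³/s.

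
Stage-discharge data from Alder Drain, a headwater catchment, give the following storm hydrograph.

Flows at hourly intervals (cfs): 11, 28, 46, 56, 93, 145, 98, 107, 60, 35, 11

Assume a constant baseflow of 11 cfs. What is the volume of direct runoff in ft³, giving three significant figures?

V ≈ 2.05 × 10^6 ft³

Direct-runoff ordinates (Q − Q_b): 0.0, 17.0, 35.0, 45.0, 82.0, 134.0, 87.0, 96.0, 49.0, 24.0, 0.0 cfs.
ΣQ_DR = 569.0 cfs.
With Δt = 1 h = 3600 s, V = ΣQ_DR · Δt = 569.0 × 3600 = 2.05 × 10^6 ft³.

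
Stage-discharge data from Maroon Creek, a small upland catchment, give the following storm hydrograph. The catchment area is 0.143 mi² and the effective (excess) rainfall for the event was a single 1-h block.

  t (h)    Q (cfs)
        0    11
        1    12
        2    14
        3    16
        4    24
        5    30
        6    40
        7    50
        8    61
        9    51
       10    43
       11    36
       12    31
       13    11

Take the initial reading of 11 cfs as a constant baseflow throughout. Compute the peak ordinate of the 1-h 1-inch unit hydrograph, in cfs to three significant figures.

U_p ≈ 16.7 cfs

Direct runoff: 0.0, 1.0, 3.0, 5.0, 13.0, 19.0, 29.0, 39.0, 50.0, 40.0, 32.0, 25.0, 20.0, 0.0 cfs; ΣQ_DR = 276.0 cfs, peak = 50.0 cfs.
Runoff depth d = ΣQ_DR·Δt / A = 276.0 × 3600 / (0.143 mi²) = 2.991 in.
The 1-inch UH is the DRH scaled by (1 in)/d, so U_p = 50.0 × 1/2.991 = 16.7 cfs.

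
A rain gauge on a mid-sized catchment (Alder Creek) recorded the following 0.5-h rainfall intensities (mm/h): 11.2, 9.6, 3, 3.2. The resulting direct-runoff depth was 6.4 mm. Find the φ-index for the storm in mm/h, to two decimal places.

Only the 2 blocks with intensity above φ contribute runoff: 11.2, 9.6 mm/h.
Σ(I−φ)·Δt = d  ⇒  (11.2+9.6 − 2φ)·0.5 = 6.4
φ = (20.80 − 6.4/0.5) / 2 = 4.00 mm/h.

φ ≈ 4.00 mm/h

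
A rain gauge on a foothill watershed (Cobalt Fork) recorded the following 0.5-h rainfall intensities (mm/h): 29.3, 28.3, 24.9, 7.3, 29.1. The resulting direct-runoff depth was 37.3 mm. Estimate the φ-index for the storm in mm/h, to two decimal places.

Only the 4 blocks with intensity above φ contribute runoff: 29.3, 28.3, 24.9, 29.1 mm/h.
Σ(I−φ)·Δt = d  ⇒  (29.3+28.3+24.9+29.1 − 4φ)·0.5 = 37.3
φ = (111.6 − 37.3/0.5) / 4 = 9.25 mm/h.

φ ≈ 9.25 mm/h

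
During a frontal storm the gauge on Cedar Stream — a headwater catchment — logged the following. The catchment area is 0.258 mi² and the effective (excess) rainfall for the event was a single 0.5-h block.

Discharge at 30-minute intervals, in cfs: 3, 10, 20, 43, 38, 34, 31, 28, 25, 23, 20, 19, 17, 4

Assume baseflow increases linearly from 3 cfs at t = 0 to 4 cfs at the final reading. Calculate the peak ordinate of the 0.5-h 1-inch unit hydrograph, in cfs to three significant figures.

U_p ≈ 49.8 cfs

Direct runoff: 0.00, 6.92, 16.85, 39.77, 34.69, 30.62, 27.54, 24.46, 21.38, 19.31, 16.23, 15.15, 13.08, 0.00 cfs; ΣQ_DR = 266.0 cfs, peak = 39.77 cfs.
Runoff depth d = ΣQ_DR·Δt / A = 266.0 × 1800 / (0.258 mi²) = 0.7988 in.
The 1-inch UH is the DRH scaled by (1 in)/d, so U_p = 39.77 × 1/0.7988 = 49.8 cfs.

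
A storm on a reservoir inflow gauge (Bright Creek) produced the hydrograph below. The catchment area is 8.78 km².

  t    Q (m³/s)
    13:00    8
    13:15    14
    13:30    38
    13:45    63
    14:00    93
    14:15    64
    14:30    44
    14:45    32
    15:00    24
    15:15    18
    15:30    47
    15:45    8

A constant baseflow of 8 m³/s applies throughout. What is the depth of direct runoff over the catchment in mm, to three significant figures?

Direct runoff: 0.0, 6.0, 30.0, 55.0, 85.0, 56.0, 36.0, 24.0, 16.0, 10.0, 39.0, 0.0 m³/s; ΣQ_DR = 357.0 m³/s.
V = ΣQ_DR · Δt = 357.0 × 900 s = 3.213 × 10^5 m³.
Over A = 8.78 km², depth = V / A = 36.6 mm.

d ≈ 36.6 mm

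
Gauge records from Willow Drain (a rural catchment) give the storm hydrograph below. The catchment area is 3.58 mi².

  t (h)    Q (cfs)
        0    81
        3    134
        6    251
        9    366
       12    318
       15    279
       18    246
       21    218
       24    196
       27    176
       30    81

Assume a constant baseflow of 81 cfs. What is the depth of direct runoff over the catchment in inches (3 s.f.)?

d ≈ 1.89 in

Direct runoff: 0.0, 53.0, 170.0, 285.0, 237.0, 198.0, 165.0, 137.0, 115.0, 95.0, 0.0 cfs; ΣQ_DR = 1455 cfs.
V = ΣQ_DR · Δt = 1455 × 10800 s = 1.571 × 10^7 ft³.
Over A = 3.58 mi², depth = V / A = 1.89 in.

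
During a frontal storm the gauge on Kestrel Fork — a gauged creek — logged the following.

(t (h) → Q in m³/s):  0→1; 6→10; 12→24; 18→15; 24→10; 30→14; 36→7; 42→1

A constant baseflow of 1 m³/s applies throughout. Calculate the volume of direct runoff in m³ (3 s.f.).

V ≈ 1.60 × 10^6 m³

Direct-runoff ordinates (Q − Q_b): 0.0, 9.0, 23.0, 14.0, 9.0, 13.0, 6.0, 0.0 m³/s.
ΣQ_DR = 74.00 m³/s.
With Δt = 6 h = 21600 s, V = ΣQ_DR · Δt = 74.00 × 21600 = 1.60 × 10^6 m³.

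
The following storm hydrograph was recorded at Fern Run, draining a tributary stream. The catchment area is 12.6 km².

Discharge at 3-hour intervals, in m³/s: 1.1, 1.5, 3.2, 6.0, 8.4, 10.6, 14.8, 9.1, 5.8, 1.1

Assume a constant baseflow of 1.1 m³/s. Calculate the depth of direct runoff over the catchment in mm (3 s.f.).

Direct runoff: 0.0, 0.4, 2.1, 4.9, 7.3, 9.5, 13.7, 8.0, 4.7, 0.0 m³/s; ΣQ_DR = 50.60 m³/s.
V = ΣQ_DR · Δt = 50.60 × 10800 s = 5.465 × 10^5 m³.
Over A = 12.6 km², depth = V / A = 43.4 mm.

d ≈ 43.4 mm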